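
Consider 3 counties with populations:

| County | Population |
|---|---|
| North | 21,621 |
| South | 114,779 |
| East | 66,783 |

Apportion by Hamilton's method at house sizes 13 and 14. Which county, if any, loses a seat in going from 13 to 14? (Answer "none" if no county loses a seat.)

North

At 13 seats: North 2, South 7, East 4.
At 14 seats: North 1, South 8, East 5.
North drops from 2 to 1.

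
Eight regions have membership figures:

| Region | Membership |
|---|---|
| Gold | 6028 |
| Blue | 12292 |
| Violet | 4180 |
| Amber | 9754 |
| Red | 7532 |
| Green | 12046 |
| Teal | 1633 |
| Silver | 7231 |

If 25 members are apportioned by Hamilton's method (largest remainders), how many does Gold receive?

Total 60696; standard divisor 60696/25 ≈ 2427.84.
Standard quotas: Gold 2.4829, Blue 5.0629, Violet 1.7217, Amber 4.0176, Red 3.1023, Green 4.9616, Teal 0.6726, Silver 2.9784.
Lower quotas: Gold 2, Blue 5, Violet 1, Amber 4, Red 3, Green 4, Teal 0, Silver 2 (sum 21, leaving 4 seats).
Remainders in descending order: Silver 0.9784, Green 0.9616, Violet 0.7217, Teal 0.6726, Gold 0.4829, Red 0.1023, Blue 0.0629, Amber 0.0176.
Largest remainders: Silver, Green, Violet, Teal receive the extra seats.
Gold receives 2.

2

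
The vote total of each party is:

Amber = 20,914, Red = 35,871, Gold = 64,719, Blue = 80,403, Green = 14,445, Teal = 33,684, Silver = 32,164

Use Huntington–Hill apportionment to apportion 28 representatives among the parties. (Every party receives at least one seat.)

Amber 2, Red 4, Gold 6, Blue 8, Green 2, Teal 3, Silver 3

With divisor 10100: modified quotas Amber 2.071, Red 3.552, Gold 6.408, Blue 7.961, Green 1.430, Teal 3.335, Silver 3.185.
Geometric-mean thresholds: Amber √(2·3)=2.449, Red √(3·4)=3.464, Gold √(6·7)=6.481, Blue √(7·8)=7.483, Green √(1·2)=1.414, Teal √(3·4)=3.464, Silver √(3·4)=3.464.
Each quota rounded against its threshold gives Amber 2, Red 4, Gold 6, Blue 8, Green 2, Teal 3, Silver 3 (total 28).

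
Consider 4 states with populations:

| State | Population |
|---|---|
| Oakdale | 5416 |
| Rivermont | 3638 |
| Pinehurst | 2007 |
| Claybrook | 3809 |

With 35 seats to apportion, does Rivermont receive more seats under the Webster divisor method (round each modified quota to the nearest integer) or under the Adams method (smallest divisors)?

Adams

Webster: Oakdale 13, Rivermont 8, Pinehurst 5, Claybrook 9.
Adams: Oakdale 12, Rivermont 9, Pinehurst 5, Claybrook 9.
Rivermont gets 8 under Webster and 9 under Adams.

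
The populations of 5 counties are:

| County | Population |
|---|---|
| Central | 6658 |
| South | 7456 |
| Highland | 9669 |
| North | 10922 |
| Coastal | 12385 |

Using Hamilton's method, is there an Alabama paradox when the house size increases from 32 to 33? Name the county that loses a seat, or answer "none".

none

At 32 seats: Central 5, South 5, Highland 7, North 7, Coastal 8.
At 33 seats: Central 5, South 5, Highland 7, North 7, Coastal 9.
No county's allocation decreased.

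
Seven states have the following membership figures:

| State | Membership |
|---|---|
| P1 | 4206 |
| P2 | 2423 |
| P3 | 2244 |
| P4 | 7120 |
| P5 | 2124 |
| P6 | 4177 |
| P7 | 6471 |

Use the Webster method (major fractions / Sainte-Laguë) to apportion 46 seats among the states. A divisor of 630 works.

P1 7, P2 4, P3 4, P4 11, P5 3, P6 7, P7 10

With modified divisor 630: modified quotas P1 6.676, P2 3.846, P3 3.562, P4 11.302, P5 3.371, P6 6.630, P7 10.271.
Rounding to the nearest integer: P1 7, P2 4, P3 4, P4 11, P5 3, P6 7, P7 10 (total 46).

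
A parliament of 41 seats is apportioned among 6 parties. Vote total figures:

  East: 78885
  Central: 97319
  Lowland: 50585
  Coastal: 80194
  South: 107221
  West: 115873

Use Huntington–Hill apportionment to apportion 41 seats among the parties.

East 6, Central 8, Lowland 4, Coastal 6, South 8, West 9

With divisor 12820: modified quotas East 6.153, Central 7.591, Lowland 3.946, Coastal 6.255, South 8.364, West 9.038.
Geometric-mean thresholds: East √(6·7)=6.481, Central √(7·8)=7.483, Lowland √(3·4)=3.464, Coastal √(6·7)=6.481, South √(8·9)=8.485, West √(9·10)=9.487.
Each quota rounded against its threshold gives East 6, Central 8, Lowland 4, Coastal 6, South 8, West 9 (total 41).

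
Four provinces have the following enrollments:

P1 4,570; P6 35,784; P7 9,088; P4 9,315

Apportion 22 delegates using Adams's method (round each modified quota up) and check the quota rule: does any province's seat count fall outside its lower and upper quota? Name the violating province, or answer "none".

P6

Standard quotas: P1 1.711, P6 13.398, P7 3.403, P4 3.488.
Adams allocation: P1 2, P6 12, P7 4, P4 4.
P6 has quota 13.398 (lower 13, upper 14) but receives 12 — outside the quota interval.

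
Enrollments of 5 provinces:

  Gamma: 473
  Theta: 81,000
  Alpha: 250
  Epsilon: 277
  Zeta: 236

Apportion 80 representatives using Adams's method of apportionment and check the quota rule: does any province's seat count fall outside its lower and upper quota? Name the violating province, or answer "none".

Standard quotas: Gamma 0.460, Theta 78.798, Alpha 0.243, Epsilon 0.269, Zeta 0.230.
Adams allocation: Gamma 1, Theta 76, Alpha 1, Epsilon 1, Zeta 1.
Theta has quota 78.798 (lower 78, upper 79) but receives 76 — outside the quota interval.

Theta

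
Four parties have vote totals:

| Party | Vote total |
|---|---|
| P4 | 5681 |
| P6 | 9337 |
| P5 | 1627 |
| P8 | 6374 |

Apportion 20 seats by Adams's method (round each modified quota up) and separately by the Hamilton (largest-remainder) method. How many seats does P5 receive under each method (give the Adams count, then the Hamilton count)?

Adams: P4 5, P6 8, P5 2, P8 5.
Hamilton: P4 5, P6 8, P5 1, P8 6.
P5 gets 2 under Adams and 1 under Hamilton.

2 and 1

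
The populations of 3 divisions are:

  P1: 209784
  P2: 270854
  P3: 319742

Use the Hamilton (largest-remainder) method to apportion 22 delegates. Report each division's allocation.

P1 6, P2 7, P3 9

Total 800380; standard divisor 800380/22 ≈ 36380.909.
Standard quotas: P1 5.7663, P2 7.4449, P3 8.7887.
Lower quotas: P1 5, P2 7, P3 8 (sum 20, leaving 2 seats).
Remainders in descending order: P3 0.7887, P1 0.7663, P2 0.4449.
Largest remainders: P3, P1 receive the extra seats.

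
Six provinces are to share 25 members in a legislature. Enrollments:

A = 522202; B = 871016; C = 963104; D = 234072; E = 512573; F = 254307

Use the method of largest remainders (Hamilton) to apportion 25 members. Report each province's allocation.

A=4, B=6, C=7, D=2, E=4, F=2

Total 3357274; standard divisor 3357274/25 ≈ 134290.96.
Standard quotas: A 3.8886, B 6.4860, C 7.1718, D 1.7430, E 3.8169, F 1.8937.
Lower quotas: A 3, B 6, C 7, D 1, E 3, F 1 (sum 21, leaving 4 seats).
Remainders in descending order: F 0.8937, A 0.8886, E 0.8169, D 0.7430, B 0.4860, C 0.1718.
The surplus seats go to F, A, E, D.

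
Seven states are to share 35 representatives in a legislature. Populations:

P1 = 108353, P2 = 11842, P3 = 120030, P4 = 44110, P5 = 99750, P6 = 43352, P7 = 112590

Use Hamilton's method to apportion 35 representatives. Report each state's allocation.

Total 540027; standard divisor 540027/35 ≈ 15429.343.
Standard quotas: P1 7.0225, P2 0.7675, P3 7.7793, P4 2.8588, P5 6.4650, P6 2.8097, P7 7.2971.
Lower quotas: P1 7, P2 0, P3 7, P4 2, P5 6, P6 2, P7 7 (sum 31, leaving 4 seats).
Remainders in descending order: P4 0.8588, P6 0.8097, P3 0.7793, P2 0.7675, P5 0.4650, P7 0.2971, P1 0.0225.
Largest remainders: P4, P6, P3, P2 receive the extra seats.

P1 7; P2 1; P3 8; P4 3; P5 6; P6 3; P7 7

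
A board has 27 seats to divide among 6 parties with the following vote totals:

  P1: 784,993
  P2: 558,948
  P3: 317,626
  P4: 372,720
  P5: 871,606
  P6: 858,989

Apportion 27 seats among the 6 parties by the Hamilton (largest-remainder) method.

Standard divisor: 3764882 ÷ 27 ≈ 139440.074.
Standard quotas: P1 5.6296, P2 4.0085, P3 2.2779, P4 2.6730, P5 6.2508, P6 6.1603.
Lower quotas: P1 5, P2 4, P3 2, P4 2, P5 6, P6 6 (sum 25, leaving 2 seats).
Remainders in descending order: P4 0.6730, P1 0.6296, P3 0.2779, P5 0.2508, P6 0.1603, P2 0.0085.
The surplus seats go to P4, P1.

P1 6, P2 4, P3 2, P4 3, P5 6, P6 6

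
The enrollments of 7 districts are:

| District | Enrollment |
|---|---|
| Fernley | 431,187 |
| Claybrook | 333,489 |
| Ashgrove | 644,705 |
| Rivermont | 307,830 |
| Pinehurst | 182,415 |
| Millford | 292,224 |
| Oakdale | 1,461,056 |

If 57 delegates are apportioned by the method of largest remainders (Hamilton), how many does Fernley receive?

Total 3652906; standard divisor 3652906/57 ≈ 64086.07.
Standard quotas: Fernley 6.7282, Claybrook 5.2038, Ashgrove 10.0600, Rivermont 4.8034, Pinehurst 2.8464, Millford 4.5599, Oakdale 22.7983.
Lower quotas: Fernley 6, Claybrook 5, Ashgrove 10, Rivermont 4, Pinehurst 2, Millford 4, Oakdale 22 (sum 53, leaving 4 seats).
Remainders in descending order: Pinehurst 0.8464, Rivermont 0.8034, Oakdale 0.7983, Fernley 0.7282, Millford 0.5599, Claybrook 0.2038, Ashgrove 0.0600.
The surplus seats go to Pinehurst, Rivermont, Oakdale, Fernley.
Fernley receives 7.

7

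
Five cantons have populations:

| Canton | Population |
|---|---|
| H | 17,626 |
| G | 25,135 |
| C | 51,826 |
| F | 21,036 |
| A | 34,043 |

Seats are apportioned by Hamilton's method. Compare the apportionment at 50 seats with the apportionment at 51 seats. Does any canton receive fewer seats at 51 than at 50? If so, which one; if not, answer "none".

At 50 seats: H 6, G 9, C 17, F 7, A 11.
At 51 seats: H 6, G 8, C 18, F 7, A 12.
G drops from 9 to 8.

G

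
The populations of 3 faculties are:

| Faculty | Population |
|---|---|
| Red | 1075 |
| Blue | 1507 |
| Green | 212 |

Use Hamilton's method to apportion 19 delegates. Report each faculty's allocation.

Red: 7; Blue: 10; Green: 2

Standard divisor: 2794 ÷ 19 ≈ 147.053.
Standard quotas: Red 7.310, Blue 10.248, Green 1.442.
Lower quotas: Red 7, Blue 10, Green 1 (sum 18, leaving 1 seat).
Remainders in descending order: Green 0.442, Red 0.310, Blue 0.248.
Largest remainder: Green receives the extra seat.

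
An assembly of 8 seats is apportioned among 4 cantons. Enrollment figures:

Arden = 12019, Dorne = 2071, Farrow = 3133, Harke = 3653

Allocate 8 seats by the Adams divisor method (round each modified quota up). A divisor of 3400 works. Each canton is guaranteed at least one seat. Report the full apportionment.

With modified divisor 3400: modified quotas Arden 3.535, Dorne 0.609, Farrow 0.921, Harke 1.074.
Rounding up: Arden 4, Dorne 1, Farrow 1, Harke 2 (total 8).

Arden: 4, Dorne: 1, Farrow: 1, Harke: 2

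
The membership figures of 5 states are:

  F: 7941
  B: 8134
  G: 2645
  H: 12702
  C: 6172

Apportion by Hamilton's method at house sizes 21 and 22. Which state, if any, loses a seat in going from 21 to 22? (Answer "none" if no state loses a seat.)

G

At 21 seats: F 4, B 5, G 2, H 7, C 3.
At 22 seats: F 5, B 5, G 1, H 7, C 4.
G drops from 2 to 1.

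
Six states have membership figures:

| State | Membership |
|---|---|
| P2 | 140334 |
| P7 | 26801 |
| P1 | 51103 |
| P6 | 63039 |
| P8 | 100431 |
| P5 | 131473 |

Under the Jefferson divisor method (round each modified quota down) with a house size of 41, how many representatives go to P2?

Standard divisor 513181/41 ≈ 12516.61; standard quotas: P2 11.212, P7 2.141, P1 4.083, P6 5.036, P8 8.024, P5 10.504.
Rounding down gives 11, 2, 4, 5, 8, 10 = 40 seats, so the divisor must be adjusted.
With modified divisor 11800: modified quotas P2 11.893, P7 2.271, P1 4.331, P6 5.342, P8 8.511, P5 11.142.
Rounding down: P2 11, P7 2, P1 4, P6 5, P8 8, P5 11 (total 41).
P2 receives 11.

11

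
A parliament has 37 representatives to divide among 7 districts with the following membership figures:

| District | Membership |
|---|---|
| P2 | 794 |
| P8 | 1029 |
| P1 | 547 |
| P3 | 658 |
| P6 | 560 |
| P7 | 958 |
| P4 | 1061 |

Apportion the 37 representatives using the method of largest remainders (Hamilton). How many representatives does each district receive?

Standard divisor: 5607 ÷ 37 ≈ 151.541.
Standard quotas: P2 5.240, P8 6.790, P1 3.610, P3 4.342, P6 3.695, P7 6.322, P4 7.001.
Lower quotas: P2 5, P8 6, P1 3, P3 4, P6 3, P7 6, P4 7 (sum 34, leaving 3 seats).
Remainders in descending order: P8 0.790, P6 0.695, P1 0.610, P3 0.342, P7 0.322, P2 0.240, P4 0.001.
The surplus seats go to P8, P6, P1.

P2=5, P8=7, P1=4, P3=4, P6=4, P7=6, P4=7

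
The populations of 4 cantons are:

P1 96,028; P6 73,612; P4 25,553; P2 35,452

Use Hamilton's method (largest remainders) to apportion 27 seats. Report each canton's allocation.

P1 11, P6 9, P4 3, P2 4

Total 230645; standard divisor 230645/27 ≈ 8542.407.
Standard quotas: P1 11.2413, P6 8.6172, P4 2.9913, P2 4.1501.
Lower quotas: P1 11, P6 8, P4 2, P2 4 (sum 25, leaving 2 seats).
Remainders in descending order: P4 0.9913, P6 0.6172, P1 0.2413, P2 0.1501.
The surplus seats go to P4, P6.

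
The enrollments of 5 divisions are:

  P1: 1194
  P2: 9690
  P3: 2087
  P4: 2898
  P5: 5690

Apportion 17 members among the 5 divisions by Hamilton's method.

Total 21559; standard divisor 21559/17 ≈ 1268.176.
Standard quotas: P1 0.9415, P2 7.6409, P3 1.6457, P4 2.2852, P5 4.4868.
Lower quotas: P1 0, P2 7, P3 1, P4 2, P5 4 (sum 14, leaving 3 seats).
Remainders in descending order: P1 0.9415, P3 0.6457, P2 0.6409, P5 0.4868, P4 0.2852.
The surplus seats go to P1, P3, P2.

P1=1, P2=8, P3=2, P4=2, P5=4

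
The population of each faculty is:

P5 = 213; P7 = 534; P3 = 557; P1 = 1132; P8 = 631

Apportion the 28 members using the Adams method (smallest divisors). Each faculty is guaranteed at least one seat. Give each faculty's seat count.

Standard divisor 3067/28 ≈ 109.536; standard quotas: P5 1.945, P7 4.875, P3 5.085, P1 10.335, P8 5.761.
Rounding up gives 2, 5, 6, 11, 6 = 30 seats, so the divisor must be adjusted.
With modified divisor 120: modified quotas P5 1.775, P7 4.450, P3 4.642, P1 9.433, P8 5.258.
Rounding up: P5 2, P7 5, P3 5, P1 10, P8 6 (total 28).

P5 2, P7 5, P3 5, P1 10, P8 6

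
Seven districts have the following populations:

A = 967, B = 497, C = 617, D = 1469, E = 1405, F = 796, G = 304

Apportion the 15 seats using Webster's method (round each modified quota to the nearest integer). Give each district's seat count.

Standard divisor 6055/15 ≈ 403.667; standard quotas: A 2.396, B 1.231, C 1.528, D 3.639, E 3.481, F 1.972, G 0.753.
Rounding to the nearest integer gives A 2, B 1, C 2, D 4, E 3, F 2, G 1 — total 15, matching the house size, so no adjustment is needed.

A=2, B=1, C=2, D=4, E=3, F=2, G=1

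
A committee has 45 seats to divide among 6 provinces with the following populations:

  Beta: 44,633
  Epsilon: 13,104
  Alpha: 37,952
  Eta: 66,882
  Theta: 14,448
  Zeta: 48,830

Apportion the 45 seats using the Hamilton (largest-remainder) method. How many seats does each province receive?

Total 225849; standard divisor 225849/45 ≈ 5018.867.
Standard quotas: Beta 8.8930, Epsilon 2.6109, Alpha 7.5619, Eta 13.3261, Theta 2.8787, Zeta 9.7293.
Lower quotas: Beta 8, Epsilon 2, Alpha 7, Eta 13, Theta 2, Zeta 9 (sum 41, leaving 4 seats).
Remainders in descending order: Beta 0.8930, Theta 0.8787, Zeta 0.7293, Epsilon 0.6109, Alpha 0.5619, Eta 0.3261.
Largest remainders: Beta, Theta, Zeta, Epsilon receive the extra seats.

Beta 9; Epsilon 3; Alpha 7; Eta 13; Theta 3; Zeta 10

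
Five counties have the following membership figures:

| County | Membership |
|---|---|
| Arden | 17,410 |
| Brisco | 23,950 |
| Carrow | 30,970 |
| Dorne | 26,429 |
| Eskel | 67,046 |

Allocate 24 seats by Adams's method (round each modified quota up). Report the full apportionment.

Standard divisor 165805/24 ≈ 6908.542; standard quotas: Arden 2.520, Brisco 3.467, Carrow 4.483, Dorne 3.826, Eskel 9.705.
Rounding up gives 3, 4, 5, 4, 10 = 26 seats, so the divisor must be adjusted.
With modified divisor 7900: modified quotas Arden 2.204, Brisco 3.032, Carrow 3.920, Dorne 3.345, Eskel 8.487.
Rounding up: Arden 3, Brisco 4, Carrow 4, Dorne 4, Eskel 9 (total 24).

Arden 3, Brisco 4, Carrow 4, Dorne 4, Eskel 9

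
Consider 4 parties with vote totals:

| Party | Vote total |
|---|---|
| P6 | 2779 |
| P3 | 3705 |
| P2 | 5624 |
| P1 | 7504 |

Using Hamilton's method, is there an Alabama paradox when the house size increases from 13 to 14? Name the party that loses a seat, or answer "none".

At 13 seats: P6 2, P3 2, P2 4, P1 5.
At 14 seats: P6 2, P3 3, P2 4, P1 5.
No party's allocation decreased.

none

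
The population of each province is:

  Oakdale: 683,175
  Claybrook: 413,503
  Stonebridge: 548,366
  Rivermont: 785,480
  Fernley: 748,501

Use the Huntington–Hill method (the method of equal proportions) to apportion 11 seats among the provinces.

With divisor 298983: modified quotas Oakdale 2.285, Claybrook 1.383, Stonebridge 1.834, Rivermont 2.627, Fernley 2.503.
Geometric-mean thresholds: Oakdale √(2·3)=2.449, Claybrook √(1·2)=1.414, Stonebridge √(1·2)=1.414, Rivermont √(2·3)=2.449, Fernley √(2·3)=2.449.
Each quota rounded against its threshold gives Oakdale 2, Claybrook 1, Stonebridge 2, Rivermont 3, Fernley 3 (total 11).

Oakdale: 2; Claybrook: 1; Stonebridge: 2; Rivermont: 3; Fernley: 3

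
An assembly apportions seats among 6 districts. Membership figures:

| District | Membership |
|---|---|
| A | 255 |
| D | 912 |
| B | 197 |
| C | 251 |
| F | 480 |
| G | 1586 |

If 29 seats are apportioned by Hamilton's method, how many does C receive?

Total 3681; standard divisor 3681/29 ≈ 126.931.
Standard quotas: A 2.009, D 7.185, B 1.552, C 1.977, F 3.782, G 12.495.
Lower quotas: A 2, D 7, B 1, C 1, F 3, G 12 (sum 26, leaving 3 seats).
Remainders in descending order: C 0.977, F 0.782, B 0.552, G 0.495, D 0.185, A 0.009.
Largest remainders: C, F, B receive the extra seats.
C receives 2.

2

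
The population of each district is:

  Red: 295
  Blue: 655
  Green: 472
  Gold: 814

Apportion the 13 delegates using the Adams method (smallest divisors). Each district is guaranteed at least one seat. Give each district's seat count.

Red: 2, Blue: 4, Green: 3, Gold: 4

Standard divisor 2236/13 ≈ 172; standard quotas: Red 1.715, Blue 3.808, Green 2.744, Gold 4.733.
Rounding up gives 2, 4, 3, 5 = 14 seats, so the divisor must be adjusted.
With modified divisor 210: modified quotas Red 1.405, Blue 3.119, Green 2.248, Gold 3.876.
Rounding up: Red 2, Blue 4, Green 3, Gold 4 (total 13).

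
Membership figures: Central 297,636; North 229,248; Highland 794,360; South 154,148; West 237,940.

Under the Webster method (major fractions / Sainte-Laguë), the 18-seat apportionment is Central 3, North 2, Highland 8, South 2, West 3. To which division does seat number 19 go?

Priority for the next seat is population ÷ (current seats + 0.5).
Priorities: Central 85038.857, North 91699.200, Highland 93454.118, South 61659.200, West 67982.857.
Highest priority: Highland.

Highland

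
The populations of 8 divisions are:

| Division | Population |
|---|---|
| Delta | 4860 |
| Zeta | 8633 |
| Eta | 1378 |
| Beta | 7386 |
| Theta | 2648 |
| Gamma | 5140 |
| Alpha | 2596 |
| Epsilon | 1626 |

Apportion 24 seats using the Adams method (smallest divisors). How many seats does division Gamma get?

4

Standard divisor 34267/24 ≈ 1427.792; standard quotas: Delta 3.404, Zeta 6.046, Eta 0.965, Beta 5.173, Theta 1.855, Gamma 3.600, Alpha 1.818, Epsilon 1.139.
Rounding up gives 4, 7, 1, 6, 2, 4, 2, 2 = 28 seats, so the divisor must be adjusted.
With modified divisor 1700: modified quotas Delta 2.859, Zeta 5.078, Eta 0.811, Beta 4.345, Theta 1.558, Gamma 3.024, Alpha 1.527, Epsilon 0.956.
Rounding up: Delta 3, Zeta 6, Eta 1, Beta 5, Theta 2, Gamma 4, Alpha 2, Epsilon 1 (total 24).
Gamma receives 4.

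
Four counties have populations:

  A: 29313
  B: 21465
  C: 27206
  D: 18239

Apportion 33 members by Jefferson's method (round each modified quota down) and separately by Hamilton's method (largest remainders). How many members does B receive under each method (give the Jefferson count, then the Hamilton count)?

7 and 8

Jefferson: A 10, B 7, C 10, D 6.
Hamilton: A 10, B 8, C 9, D 6.
B gets 7 under Jefferson and 8 under Hamilton.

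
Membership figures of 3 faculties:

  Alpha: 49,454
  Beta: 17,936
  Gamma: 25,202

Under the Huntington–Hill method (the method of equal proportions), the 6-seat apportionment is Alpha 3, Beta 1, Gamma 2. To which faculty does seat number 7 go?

Priority for the next seat is population ÷ (√(s·(s+1))).
Priorities: Alpha 14276.140, Beta 12682.667, Gamma 10288.673.
Highest priority: Alpha.

Alpha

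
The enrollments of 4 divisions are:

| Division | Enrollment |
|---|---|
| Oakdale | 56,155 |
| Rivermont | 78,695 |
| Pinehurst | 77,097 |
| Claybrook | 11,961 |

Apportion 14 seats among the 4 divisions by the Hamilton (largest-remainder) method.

Oakdale=3; Rivermont=5; Pinehurst=5; Claybrook=1

Total 223908; standard divisor 223908/14 ≈ 15993.429.
Standard quotas: Oakdale 3.5111, Rivermont 4.9205, Pinehurst 4.8205, Claybrook 0.7479.
Lower quotas: Oakdale 3, Rivermont 4, Pinehurst 4, Claybrook 0 (sum 11, leaving 3 seats).
Remainders in descending order: Rivermont 0.9205, Pinehurst 0.8205, Claybrook 0.7479, Oakdale 0.5111.
The surplus seats go to Rivermont, Pinehurst, Claybrook.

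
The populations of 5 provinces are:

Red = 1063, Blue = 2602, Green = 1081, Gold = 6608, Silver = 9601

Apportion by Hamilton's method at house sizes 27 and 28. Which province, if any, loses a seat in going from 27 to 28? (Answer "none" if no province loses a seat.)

Green

At 27 seats: Red 1, Blue 3, Green 2, Gold 9, Silver 12.
At 28 seats: Red 1, Blue 4, Green 1, Gold 9, Silver 13.
Green drops from 2 to 1.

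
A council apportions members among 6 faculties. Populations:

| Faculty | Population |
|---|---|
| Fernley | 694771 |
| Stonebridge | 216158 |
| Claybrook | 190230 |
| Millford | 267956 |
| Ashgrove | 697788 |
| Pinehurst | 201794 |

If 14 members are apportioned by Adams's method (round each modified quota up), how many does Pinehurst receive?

Standard divisor 2268697/14 ≈ 162049.786; standard quotas: Fernley 4.287, Stonebridge 1.334, Claybrook 1.174, Millford 1.654, Ashgrove 4.306, Pinehurst 1.245.
Rounding up gives 5, 2, 2, 2, 5, 2 = 18 seats, so the divisor must be adjusted.
With modified divisor 209000: modified quotas Fernley 3.324, Stonebridge 1.034, Claybrook 0.910, Millford 1.282, Ashgrove 3.339, Pinehurst 0.966.
Rounding up: Fernley 4, Stonebridge 2, Claybrook 1, Millford 2, Ashgrove 4, Pinehurst 1 (total 14).
Pinehurst receives 1.

1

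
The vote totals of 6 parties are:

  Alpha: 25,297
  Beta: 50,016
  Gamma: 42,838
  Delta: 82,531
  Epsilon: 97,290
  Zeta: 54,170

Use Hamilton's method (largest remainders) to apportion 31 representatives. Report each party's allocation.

Total 352142; standard divisor 352142/31 ≈ 11359.419.
Standard quotas: Alpha 2.2270, Beta 4.4030, Gamma 3.7711, Delta 7.2654, Epsilon 8.5647, Zeta 4.7687.
Lower quotas: Alpha 2, Beta 4, Gamma 3, Delta 7, Epsilon 8, Zeta 4 (sum 28, leaving 3 seats).
Remainders in descending order: Gamma 0.7711, Zeta 0.7687, Epsilon 0.5647, Beta 0.4030, Delta 0.2654, Alpha 0.2270.
The surplus seats go to Gamma, Zeta, Epsilon.

Alpha=2, Beta=4, Gamma=4, Delta=7, Epsilon=9, Zeta=5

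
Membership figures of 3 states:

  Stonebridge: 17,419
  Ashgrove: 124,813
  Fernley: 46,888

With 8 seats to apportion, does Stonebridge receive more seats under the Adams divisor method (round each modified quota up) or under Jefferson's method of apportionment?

Adams

Adams: Stonebridge 1, Ashgrove 5, Fernley 2.
Jefferson: Stonebridge 0, Ashgrove 6, Fernley 2.
Stonebridge gets 1 under Adams and 0 under Jefferson.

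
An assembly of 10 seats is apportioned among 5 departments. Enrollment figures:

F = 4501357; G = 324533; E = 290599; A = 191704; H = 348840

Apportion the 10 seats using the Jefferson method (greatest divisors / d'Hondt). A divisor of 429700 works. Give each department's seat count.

F 10; G 0; E 0; A 0; H 0

With modified divisor 429700: modified quotas F 10.476, G 0.755, E 0.676, A 0.446, H 0.812.
Rounding down: F 10, G 0, E 0, A 0, H 0 (total 10).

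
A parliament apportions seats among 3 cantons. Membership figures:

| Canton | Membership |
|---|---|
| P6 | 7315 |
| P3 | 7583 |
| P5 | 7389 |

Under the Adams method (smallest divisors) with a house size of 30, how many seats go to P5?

Standard divisor 22287/30 ≈ 742.9; standard quotas: P6 9.847, P3 10.207, P5 9.946.
Rounding up gives 10, 11, 10 = 31 seats, so the divisor must be adjusted.
With modified divisor 800: modified quotas P6 9.144, P3 9.479, P5 9.236.
Rounding up: P6 10, P3 10, P5 10 (total 30).
P5 receives 10.

10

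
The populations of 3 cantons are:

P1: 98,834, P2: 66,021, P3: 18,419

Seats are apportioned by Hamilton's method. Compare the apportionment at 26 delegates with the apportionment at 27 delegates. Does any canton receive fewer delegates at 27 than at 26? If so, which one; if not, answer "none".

none

At 26 seats: P1 14, P2 9, P3 3.
At 27 seats: P1 14, P2 10, P3 3.
No canton's allocation decreased.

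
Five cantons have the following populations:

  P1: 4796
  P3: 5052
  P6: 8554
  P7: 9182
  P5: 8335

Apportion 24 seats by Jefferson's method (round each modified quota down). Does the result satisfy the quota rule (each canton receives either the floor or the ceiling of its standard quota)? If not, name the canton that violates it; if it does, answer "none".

Standard quotas: P1 3.205, P3 3.376, P6 5.716, P7 6.135, P5 5.569.
Jefferson allocation: P1 3, P3 3, P6 6, P7 6, P5 6.
Every allocation lies between the lower and upper quota.

none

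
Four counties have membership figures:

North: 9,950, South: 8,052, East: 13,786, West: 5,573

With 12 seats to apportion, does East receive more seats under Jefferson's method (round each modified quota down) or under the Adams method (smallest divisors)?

Jefferson

Jefferson: North 3, South 2, East 5, West 2.
Adams: North 3, South 3, East 4, West 2.
East gets 5 under Jefferson and 4 under Adams.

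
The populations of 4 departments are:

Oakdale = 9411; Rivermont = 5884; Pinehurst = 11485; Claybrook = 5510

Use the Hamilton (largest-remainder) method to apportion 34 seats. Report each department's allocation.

Oakdale 10; Rivermont 6; Pinehurst 12; Claybrook 6

The standard divisor is 32290/34 ≈ 949.706.
Standard quotas: Oakdale 9.9094, Rivermont 6.1956, Pinehurst 12.0932, Claybrook 5.8018.
Lower quotas: Oakdale 9, Rivermont 6, Pinehurst 12, Claybrook 5 (sum 32, leaving 2 seats).
Remainders in descending order: Oakdale 0.9094, Claybrook 0.8018, Rivermont 0.1956, Pinehurst 0.0932.
The surplus seats go to Oakdale, Claybrook.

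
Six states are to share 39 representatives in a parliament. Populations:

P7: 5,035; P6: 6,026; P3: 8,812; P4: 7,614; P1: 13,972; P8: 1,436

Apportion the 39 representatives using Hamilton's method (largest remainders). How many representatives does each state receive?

Standard divisor: 42895 ÷ 39 ≈ 1099.872.
Standard quotas: P7 4.5778, P6 5.4788, P3 8.0118, P4 6.9226, P1 12.7033, P8 1.3056.
Lower quotas: P7 4, P6 5, P3 8, P4 6, P1 12, P8 1 (sum 36, leaving 3 seats).
Remainders in descending order: P4 0.9226, P1 0.7033, P7 0.5778, P6 0.4788, P8 0.3056, P3 0.0118.
Largest remainders: P4, P1, P7 receive the extra seats.

P7: 5, P6: 5, P3: 8, P4: 7, P1: 13, P8: 1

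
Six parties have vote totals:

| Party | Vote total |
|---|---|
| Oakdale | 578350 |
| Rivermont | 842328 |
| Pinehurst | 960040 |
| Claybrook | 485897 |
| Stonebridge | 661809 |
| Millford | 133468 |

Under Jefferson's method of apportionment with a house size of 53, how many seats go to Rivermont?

12

Standard divisor 3661892/53 ≈ 69092.302; standard quotas: Oakdale 8.371, Rivermont 12.191, Pinehurst 13.895, Claybrook 7.033, Stonebridge 9.579, Millford 1.932.
Rounding down gives 8, 12, 13, 7, 9, 1 = 50 seats, so the divisor must be adjusted.
With modified divisor 65500: modified quotas Oakdale 8.830, Rivermont 12.860, Pinehurst 14.657, Claybrook 7.418, Stonebridge 10.104, Millford 2.038.
Rounding down: Oakdale 8, Rivermont 12, Pinehurst 14, Claybrook 7, Stonebridge 10, Millford 2 (total 53).
Rivermont receives 12.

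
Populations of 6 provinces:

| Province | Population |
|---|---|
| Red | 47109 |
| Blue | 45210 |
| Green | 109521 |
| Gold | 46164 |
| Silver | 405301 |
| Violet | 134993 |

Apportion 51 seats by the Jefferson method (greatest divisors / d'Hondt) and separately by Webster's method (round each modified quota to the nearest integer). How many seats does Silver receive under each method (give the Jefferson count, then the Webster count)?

27 and 26

Jefferson: Red 3, Blue 3, Green 7, Gold 3, Silver 27, Violet 8.
Webster: Red 3, Blue 3, Green 7, Gold 3, Silver 26, Violet 9.
Silver gets 27 under Jefferson and 26 under Webster.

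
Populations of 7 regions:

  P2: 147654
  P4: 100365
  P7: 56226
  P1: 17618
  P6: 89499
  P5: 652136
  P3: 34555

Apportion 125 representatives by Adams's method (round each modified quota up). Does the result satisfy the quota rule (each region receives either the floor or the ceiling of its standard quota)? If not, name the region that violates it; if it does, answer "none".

Standard quotas: P2 16.809, P4 11.425, P7 6.401, P1 2.006, P6 10.188, P5 74.238, P3 3.934.
Adams allocation: P2 17, P4 12, P7 7, P1 2, P6 10, P5 73, P3 4.
P5 has quota 74.238 (lower 74, upper 75) but receives 73 — outside the quota interval.

P5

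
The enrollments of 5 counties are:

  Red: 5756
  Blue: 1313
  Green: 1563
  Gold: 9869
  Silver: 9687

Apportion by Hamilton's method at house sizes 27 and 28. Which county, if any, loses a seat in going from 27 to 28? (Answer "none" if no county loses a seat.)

At 27 seats: Red 6, Blue 1, Green 2, Gold 9, Silver 9.
At 28 seats: Red 6, Blue 1, Green 1, Gold 10, Silver 10.
Green drops from 2 to 1.

Green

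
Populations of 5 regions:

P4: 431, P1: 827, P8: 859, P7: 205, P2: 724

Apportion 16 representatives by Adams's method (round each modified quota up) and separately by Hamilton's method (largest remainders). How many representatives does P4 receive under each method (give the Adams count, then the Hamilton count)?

Adams: P4 3, P1 4, P8 4, P7 1, P2 4.
Hamilton: P4 2, P1 4, P8 5, P7 1, P2 4.
P4 gets 3 under Adams and 2 under Hamilton.

3 and 2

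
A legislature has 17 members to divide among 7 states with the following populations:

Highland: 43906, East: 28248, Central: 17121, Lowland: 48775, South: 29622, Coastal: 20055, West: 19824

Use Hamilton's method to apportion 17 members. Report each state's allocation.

The standard divisor is 207551/17 ≈ 12208.882.
Standard quotas: Highland 3.5962, East 2.3137, Central 1.4023, Lowland 3.9950, South 2.4263, Coastal 1.6427, West 1.6237.
Lower quotas: Highland 3, East 2, Central 1, Lowland 3, South 2, Coastal 1, West 1 (sum 13, leaving 4 seats).
Remainders in descending order: Lowland 0.9950, Coastal 0.6427, West 0.6237, Highland 0.5962, South 0.4263, Central 0.4023, East 0.3137.
Largest remainders: Lowland, Coastal, West, Highland receive the extra seats.

Highland 4, East 2, Central 1, Lowland 4, South 2, Coastal 2, West 2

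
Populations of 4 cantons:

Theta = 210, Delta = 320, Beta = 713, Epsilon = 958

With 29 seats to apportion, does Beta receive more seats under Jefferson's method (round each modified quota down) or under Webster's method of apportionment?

Jefferson: Theta 2, Delta 4, Beta 10, Epsilon 13.
Webster: Theta 3, Delta 4, Beta 9, Epsilon 13.
Beta gets 10 under Jefferson and 9 under Webster.

Jefferson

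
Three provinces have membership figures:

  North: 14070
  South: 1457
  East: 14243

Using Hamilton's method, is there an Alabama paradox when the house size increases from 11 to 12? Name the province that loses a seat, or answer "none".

South

At 11 seats: North 5, South 1, East 5.
At 12 seats: North 6, South 0, East 6.
South drops from 1 to 0.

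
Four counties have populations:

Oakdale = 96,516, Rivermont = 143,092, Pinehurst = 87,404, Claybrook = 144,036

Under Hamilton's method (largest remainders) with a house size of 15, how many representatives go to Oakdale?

Standard divisor: 471048 ÷ 15 ≈ 31403.2.
Standard quotas: Oakdale 3.0734, Rivermont 4.5566, Pinehurst 2.7833, Claybrook 4.5867.
Lower quotas: Oakdale 3, Rivermont 4, Pinehurst 2, Claybrook 4 (sum 13, leaving 2 seats).
Remainders in descending order: Pinehurst 0.7833, Claybrook 0.5867, Rivermont 0.5566, Oakdale 0.0734.
Largest remainders: Pinehurst, Claybrook receive the extra seats.
Oakdale receives 3.

3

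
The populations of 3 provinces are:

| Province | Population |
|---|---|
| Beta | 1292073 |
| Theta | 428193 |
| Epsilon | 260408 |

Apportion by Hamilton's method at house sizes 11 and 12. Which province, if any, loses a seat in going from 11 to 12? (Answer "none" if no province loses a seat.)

At 11 seats: Beta 7, Theta 2, Epsilon 2.
At 12 seats: Beta 8, Theta 3, Epsilon 1.
Epsilon drops from 2 to 1.

Epsilon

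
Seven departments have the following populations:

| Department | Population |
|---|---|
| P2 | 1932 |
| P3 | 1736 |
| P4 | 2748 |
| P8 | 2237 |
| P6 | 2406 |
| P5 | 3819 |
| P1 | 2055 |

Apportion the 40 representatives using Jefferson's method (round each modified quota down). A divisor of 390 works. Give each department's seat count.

P2: 4, P3: 4, P4: 7, P8: 5, P6: 6, P5: 9, P1: 5

With modified divisor 390: modified quotas P2 4.954, P3 4.451, P4 7.046, P8 5.736, P6 6.169, P5 9.792, P1 5.269.
Rounding down: P2 4, P3 4, P4 7, P8 5, P6 6, P5 9, P1 5 (total 40).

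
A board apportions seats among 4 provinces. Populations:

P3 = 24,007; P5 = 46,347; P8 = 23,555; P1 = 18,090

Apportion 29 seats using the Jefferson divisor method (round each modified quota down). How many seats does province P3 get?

6

Standard divisor 111999/29 ≈ 3862.034; standard quotas: P3 6.216, P5 12.001, P8 6.099, P1 4.684.
Rounding down gives 6, 12, 6, 4 = 28 seats, so the divisor must be adjusted.
With modified divisor 3600: modified quotas P3 6.669, P5 12.874, P8 6.543, P1 5.025.
Rounding down: P3 6, P5 12, P8 6, P1 5 (total 29).
P3 receives 6.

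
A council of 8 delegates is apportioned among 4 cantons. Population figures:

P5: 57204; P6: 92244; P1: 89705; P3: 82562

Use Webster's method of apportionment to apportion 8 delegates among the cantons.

Standard divisor 321715/8 ≈ 40214.375; standard quotas: P5 1.422, P6 2.294, P1 2.231, P3 2.053.
Rounding to the nearest integer gives 1, 2, 2, 2 = 7 seats, so the divisor must be adjusted.
With modified divisor 37500: modified quotas P5 1.525, P6 2.460, P1 2.392, P3 2.202.
Rounding to the nearest integer: P5 2, P6 2, P1 2, P3 2 (total 8).

P5 2; P6 2; P1 2; P3 2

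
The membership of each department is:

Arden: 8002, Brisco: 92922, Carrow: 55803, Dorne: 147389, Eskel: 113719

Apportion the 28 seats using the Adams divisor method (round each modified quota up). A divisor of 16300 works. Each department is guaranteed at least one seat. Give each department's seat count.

Arden=1, Brisco=6, Carrow=4, Dorne=10, Eskel=7

With modified divisor 16300: modified quotas Arden 0.491, Brisco 5.701, Carrow 3.423, Dorne 9.042, Eskel 6.977.
Rounding up: Arden 1, Brisco 6, Carrow 4, Dorne 10, Eskel 7 (total 28).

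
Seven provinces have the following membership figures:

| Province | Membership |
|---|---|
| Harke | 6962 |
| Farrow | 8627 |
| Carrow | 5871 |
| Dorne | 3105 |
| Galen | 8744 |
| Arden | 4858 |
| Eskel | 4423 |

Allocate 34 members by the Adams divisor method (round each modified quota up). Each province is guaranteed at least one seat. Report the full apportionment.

Standard divisor 42590/34 ≈ 1252.647; standard quotas: Harke 5.558, Farrow 6.887, Carrow 4.687, Dorne 2.479, Galen 6.980, Arden 3.878, Eskel 3.531.
Rounding up gives 6, 7, 5, 3, 7, 4, 4 = 36 seats, so the divisor must be adjusted.
With modified divisor 1450: modified quotas Harke 4.801, Farrow 5.950, Carrow 4.049, Dorne 2.141, Galen 6.030, Arden 3.350, Eskel 3.050.
Rounding up: Harke 5, Farrow 6, Carrow 5, Dorne 3, Galen 7, Arden 4, Eskel 4 (total 34).

Harke 5, Farrow 6, Carrow 5, Dorne 3, Galen 7, Arden 4, Eskel 4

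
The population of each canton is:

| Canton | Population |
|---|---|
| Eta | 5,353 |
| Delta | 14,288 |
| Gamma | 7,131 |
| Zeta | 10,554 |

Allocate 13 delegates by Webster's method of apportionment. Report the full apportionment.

Eta: 2; Delta: 5; Gamma: 2; Zeta: 4

Standard divisor 37326/13 ≈ 2871.231; standard quotas: Eta 1.864, Delta 4.976, Gamma 2.484, Zeta 3.676.
Rounding to the nearest integer gives Eta 2, Delta 5, Gamma 2, Zeta 4 — total 13, matching the house size, so no adjustment is needed.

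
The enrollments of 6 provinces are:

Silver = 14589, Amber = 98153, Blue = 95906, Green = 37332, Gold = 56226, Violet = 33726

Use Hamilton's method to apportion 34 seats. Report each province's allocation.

Total 335932; standard divisor 335932/34 ≈ 9880.353.
Standard quotas: Silver 1.4766, Amber 9.9342, Blue 9.7067, Green 3.7784, Gold 5.6907, Violet 3.4134.
Lower quotas: Silver 1, Amber 9, Blue 9, Green 3, Gold 5, Violet 3 (sum 30, leaving 4 seats).
Remainders in descending order: Amber 0.9342, Green 0.7784, Blue 0.7067, Gold 0.6907, Silver 0.4766, Violet 0.4134.
The surplus seats go to Amber, Green, Blue, Gold.

Silver: 1, Amber: 10, Blue: 10, Green: 4, Gold: 6, Violet: 3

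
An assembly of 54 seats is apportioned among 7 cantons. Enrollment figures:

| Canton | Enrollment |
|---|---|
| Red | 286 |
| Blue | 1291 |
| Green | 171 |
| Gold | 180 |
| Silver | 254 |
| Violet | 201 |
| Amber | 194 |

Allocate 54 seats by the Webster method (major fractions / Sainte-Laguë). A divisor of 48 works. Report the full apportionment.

With modified divisor 48: modified quotas Red 5.958, Blue 26.896, Green 3.562, Gold 3.750, Silver 5.292, Violet 4.188, Amber 4.042.
Rounding to the nearest integer: Red 6, Blue 27, Green 4, Gold 4, Silver 5, Violet 4, Amber 4 (total 54).

Red 6; Blue 27; Green 4; Gold 4; Silver 5; Violet 4; Amber 4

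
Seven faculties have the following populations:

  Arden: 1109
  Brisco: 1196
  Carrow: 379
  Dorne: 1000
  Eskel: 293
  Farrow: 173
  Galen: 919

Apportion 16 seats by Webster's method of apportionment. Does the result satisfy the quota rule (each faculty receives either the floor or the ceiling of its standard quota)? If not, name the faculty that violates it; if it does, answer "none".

none

Standard quotas: Arden 3.500, Brisco 3.775, Carrow 1.196, Dorne 3.156, Eskel 0.925, Farrow 0.546, Galen 2.901.
Webster allocation: Arden 3, Brisco 4, Carrow 1, Dorne 3, Eskel 1, Farrow 1, Galen 3.
Every allocation lies between the lower and upper quota.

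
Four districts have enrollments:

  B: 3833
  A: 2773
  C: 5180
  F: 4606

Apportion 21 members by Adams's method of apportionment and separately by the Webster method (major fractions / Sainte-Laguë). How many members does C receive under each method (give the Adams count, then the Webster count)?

6 and 7

Adams: B 5, A 4, C 6, F 6.
Webster: B 5, A 3, C 7, F 6.
C gets 6 under Adams and 7 under Webster.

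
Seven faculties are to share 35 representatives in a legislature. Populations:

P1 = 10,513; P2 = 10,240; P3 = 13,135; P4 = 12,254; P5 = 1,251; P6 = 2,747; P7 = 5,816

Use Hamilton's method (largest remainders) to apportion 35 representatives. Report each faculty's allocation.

The standard divisor is 55956/35 ≈ 1598.743.
Standard quotas: P1 6.5758, P2 6.4050, P3 8.2158, P4 7.6648, P5 0.7825, P6 1.7182, P7 3.6379.
Lower quotas: P1 6, P2 6, P3 8, P4 7, P5 0, P6 1, P7 3 (sum 31, leaving 4 seats).
Remainders in descending order: P5 0.7825, P6 0.7182, P4 0.6648, P7 0.6379, P1 0.5758, P2 0.4050, P3 0.2158.
Largest remainders: P5, P6, P4, P7 receive the extra seats.

P1: 6, P2: 6, P3: 8, P4: 8, P5: 1, P6: 2, P7: 4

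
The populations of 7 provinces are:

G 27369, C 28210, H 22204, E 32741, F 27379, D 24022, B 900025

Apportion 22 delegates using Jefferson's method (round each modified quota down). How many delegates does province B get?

Standard divisor 1061950/22 ≈ 48270.455; standard quotas: G 0.567, C 0.584, H 0.460, E 0.678, F 0.567, D 0.498, B 18.645.
Rounding down gives 0, 0, 0, 0, 0, 0, 18 = 18 seats, so the divisor must be adjusted.
With modified divisor 40000: modified quotas G 0.684, C 0.705, H 0.555, E 0.819, F 0.684, D 0.601, B 22.501.
Rounding down: G 0, C 0, H 0, E 0, F 0, D 0, B 22 (total 22).
B receives 22.

22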